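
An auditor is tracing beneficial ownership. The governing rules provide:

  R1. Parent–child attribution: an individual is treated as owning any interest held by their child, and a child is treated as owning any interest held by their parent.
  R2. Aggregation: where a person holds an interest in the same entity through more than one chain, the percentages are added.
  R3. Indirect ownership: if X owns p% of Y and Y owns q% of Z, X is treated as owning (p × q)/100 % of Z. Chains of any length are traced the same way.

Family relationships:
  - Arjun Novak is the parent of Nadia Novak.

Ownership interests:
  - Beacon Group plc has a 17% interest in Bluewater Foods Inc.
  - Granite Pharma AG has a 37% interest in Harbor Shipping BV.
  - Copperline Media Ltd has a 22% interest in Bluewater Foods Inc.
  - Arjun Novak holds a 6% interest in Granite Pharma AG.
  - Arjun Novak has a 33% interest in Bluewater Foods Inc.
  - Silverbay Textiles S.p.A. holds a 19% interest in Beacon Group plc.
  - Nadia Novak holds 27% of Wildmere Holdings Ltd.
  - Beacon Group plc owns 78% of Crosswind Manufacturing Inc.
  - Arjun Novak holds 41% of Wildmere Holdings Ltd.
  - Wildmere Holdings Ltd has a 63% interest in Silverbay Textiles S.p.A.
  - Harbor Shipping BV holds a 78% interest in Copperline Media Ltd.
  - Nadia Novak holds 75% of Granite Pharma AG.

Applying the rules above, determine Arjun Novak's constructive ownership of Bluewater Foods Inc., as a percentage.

39.526584%

By parent–child attribution (R1), Arjun Novak is treated as also owning Nadia Novak's interest in Wildmere Holdings Ltd, giving 41% + 27% = 68%.
By parent–child attribution (R1), Arjun Novak is treated as also owning Nadia Novak's interest in Granite Pharma AG, giving 6% + 75% = 81%.
Chain via Wildmere Holdings Ltd → Silverbay Textiles S.p.A. → Beacon Group plc (R3): 68% × 63% × 19% × 17% = 1.383732% of Bluewater Foods Inc.
Chain via Granite Pharma AG → Harbor Shipping BV → Copperline Media Ltd (R3): 81% × 37% × 78% × 22% = 5.142852% of Bluewater Foods Inc.
Direct interest in Bluewater Foods Inc: 33%.
Aggregating (R2): 1.383732% + 5.142852% + 33% = 39.526584%.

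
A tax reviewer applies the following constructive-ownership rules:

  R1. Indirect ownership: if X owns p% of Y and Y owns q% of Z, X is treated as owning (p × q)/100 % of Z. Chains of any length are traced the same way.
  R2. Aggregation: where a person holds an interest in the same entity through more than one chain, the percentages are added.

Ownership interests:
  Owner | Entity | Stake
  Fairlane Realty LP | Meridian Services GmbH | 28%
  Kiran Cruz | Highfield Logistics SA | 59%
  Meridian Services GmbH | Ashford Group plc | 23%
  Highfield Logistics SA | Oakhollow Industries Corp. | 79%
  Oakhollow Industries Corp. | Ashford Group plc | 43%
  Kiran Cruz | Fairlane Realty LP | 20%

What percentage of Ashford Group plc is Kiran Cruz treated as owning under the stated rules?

Chain via Fairlane Realty LP → Meridian Services GmbH (R1): 20% × 28% × 23% = 1.288% of Ashford Group plc.
Chain via Highfield Logistics SA → Oakhollow Industries Corp. (R1): 59% × 79% × 43% = 20.0423% of Ashford Group plc.
Aggregating (R2): 1.288% + 20.0423% = 21.3303%.

21.3303%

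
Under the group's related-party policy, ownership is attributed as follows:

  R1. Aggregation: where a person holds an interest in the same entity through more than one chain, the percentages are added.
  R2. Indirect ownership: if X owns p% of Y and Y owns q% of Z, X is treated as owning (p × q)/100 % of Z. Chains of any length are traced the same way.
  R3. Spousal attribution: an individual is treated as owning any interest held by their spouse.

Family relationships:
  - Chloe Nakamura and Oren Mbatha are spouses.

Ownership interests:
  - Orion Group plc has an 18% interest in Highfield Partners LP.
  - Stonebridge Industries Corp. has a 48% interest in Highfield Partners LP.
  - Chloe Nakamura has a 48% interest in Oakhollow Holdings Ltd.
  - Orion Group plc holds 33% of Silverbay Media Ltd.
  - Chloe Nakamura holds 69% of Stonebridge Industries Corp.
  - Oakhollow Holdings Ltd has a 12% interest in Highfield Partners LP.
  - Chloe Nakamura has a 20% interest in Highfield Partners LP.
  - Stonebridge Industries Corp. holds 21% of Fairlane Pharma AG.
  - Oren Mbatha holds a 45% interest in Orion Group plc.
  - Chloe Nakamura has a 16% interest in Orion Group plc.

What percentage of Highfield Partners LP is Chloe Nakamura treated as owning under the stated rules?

By spousal attribution (R3), Chloe Nakamura is treated as also owning Oren Mbatha's interest in Orion Group plc, giving 16% + 45% = 61%.
Chain via Stonebridge Industries Corp. (R2): 69% × 48% = 33.12% of Highfield Partners LP.
Chain via Oakhollow Holdings Ltd (R2): 48% × 12% = 5.76% of Highfield Partners LP.
Chain via Orion Group plc (R2): 61% × 18% = 10.98% of Highfield Partners LP.
Direct interest in Highfield Partners LP: 20%.
Aggregating (R1): 33.12% + 5.76% + 10.98% + 20% = 69.86%.

69.86%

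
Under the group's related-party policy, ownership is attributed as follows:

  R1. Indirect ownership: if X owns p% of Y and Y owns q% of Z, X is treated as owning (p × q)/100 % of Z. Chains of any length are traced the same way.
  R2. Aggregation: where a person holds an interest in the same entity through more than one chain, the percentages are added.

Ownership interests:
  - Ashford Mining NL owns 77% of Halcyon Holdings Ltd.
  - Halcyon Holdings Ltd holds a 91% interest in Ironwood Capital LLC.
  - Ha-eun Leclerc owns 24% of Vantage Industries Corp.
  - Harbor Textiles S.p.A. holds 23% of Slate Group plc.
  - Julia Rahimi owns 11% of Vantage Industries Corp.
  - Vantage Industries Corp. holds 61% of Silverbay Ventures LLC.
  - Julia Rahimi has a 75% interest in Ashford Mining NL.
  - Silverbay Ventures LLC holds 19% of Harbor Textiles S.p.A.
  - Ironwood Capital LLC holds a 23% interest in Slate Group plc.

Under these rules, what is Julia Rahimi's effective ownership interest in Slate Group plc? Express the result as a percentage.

Chain via Vantage Industries Corp. → Silverbay Ventures LLC → Harbor Textiles S.p.A. (R1): 11% × 61% × 19% × 23% = 0.293227% of Slate Group plc.
Chain via Ashford Mining NL → Halcyon Holdings Ltd → Ironwood Capital LLC (R1): 75% × 77% × 91% × 23% = 12.087075% of Slate Group plc.
Aggregating (R2): 0.293227% + 12.087075% = 12.380302%.

12.380302%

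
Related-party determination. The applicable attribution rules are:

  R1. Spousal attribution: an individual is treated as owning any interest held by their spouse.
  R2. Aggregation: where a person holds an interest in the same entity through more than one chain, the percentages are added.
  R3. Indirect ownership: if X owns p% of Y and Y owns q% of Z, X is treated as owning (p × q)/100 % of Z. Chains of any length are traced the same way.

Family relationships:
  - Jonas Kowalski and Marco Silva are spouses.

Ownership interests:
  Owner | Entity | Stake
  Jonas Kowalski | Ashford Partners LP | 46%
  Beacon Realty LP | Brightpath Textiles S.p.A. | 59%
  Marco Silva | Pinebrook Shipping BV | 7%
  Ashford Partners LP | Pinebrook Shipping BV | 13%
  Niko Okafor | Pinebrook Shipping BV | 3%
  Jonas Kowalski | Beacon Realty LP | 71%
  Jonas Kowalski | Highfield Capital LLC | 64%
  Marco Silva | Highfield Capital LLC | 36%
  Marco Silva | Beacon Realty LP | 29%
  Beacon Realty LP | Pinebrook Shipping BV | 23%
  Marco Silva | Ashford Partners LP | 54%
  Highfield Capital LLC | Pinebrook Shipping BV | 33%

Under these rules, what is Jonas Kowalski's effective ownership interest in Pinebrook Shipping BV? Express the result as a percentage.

By spousal attribution (R1), Jonas Kowalski is treated as also owning Marco Silva's interest in Beacon Realty LP, giving 71% + 29% = 100%.
By spousal attribution (R1), Jonas Kowalski is treated as also owning Marco Silva's interest in Ashford Partners LP, giving 46% + 54% = 100%.
By spousal attribution (R1), Jonas Kowalski is treated as also owning Marco Silva's interest in Highfield Capital LLC, giving 64% + 36% = 100%.
By spousal attribution (R1), Jonas Kowalski is treated as owning Marco Silva's 7% interest in Pinebrook Shipping BV.
Chain via Beacon Realty LP (R3): 100% × 23% = 23% of Pinebrook Shipping BV.
Chain via Ashford Partners LP (R3): 100% × 13% = 13% of Pinebrook Shipping BV.
Chain via Highfield Capital LLC (R3): 100% × 33% = 33% of Pinebrook Shipping BV.
Direct interest in Pinebrook Shipping BV: 7%.
Aggregating (R2): 23% + 13% + 33% + 7% = 76%.

76%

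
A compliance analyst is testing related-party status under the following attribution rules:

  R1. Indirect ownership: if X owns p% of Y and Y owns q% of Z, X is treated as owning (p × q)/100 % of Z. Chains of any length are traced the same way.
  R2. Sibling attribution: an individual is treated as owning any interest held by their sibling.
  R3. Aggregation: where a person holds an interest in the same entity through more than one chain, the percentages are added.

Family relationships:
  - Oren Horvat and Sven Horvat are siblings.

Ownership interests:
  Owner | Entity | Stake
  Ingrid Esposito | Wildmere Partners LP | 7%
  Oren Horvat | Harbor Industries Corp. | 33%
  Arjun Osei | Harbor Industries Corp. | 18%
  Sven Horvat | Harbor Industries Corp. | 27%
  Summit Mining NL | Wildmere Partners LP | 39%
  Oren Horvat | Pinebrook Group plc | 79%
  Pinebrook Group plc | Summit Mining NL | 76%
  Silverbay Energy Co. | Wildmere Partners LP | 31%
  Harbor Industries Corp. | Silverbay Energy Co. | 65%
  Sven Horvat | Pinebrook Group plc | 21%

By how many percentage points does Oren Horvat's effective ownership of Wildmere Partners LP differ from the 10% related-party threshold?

By sibling attribution (R2), Oren Horvat is treated as also owning Sven Horvat's interest in Pinebrook Group plc, giving 79% + 21% = 100%.
By sibling attribution (R2), Oren Horvat is treated as also owning Sven Horvat's interest in Harbor Industries Corp, giving 33% + 27% = 60%.
Chain via Pinebrook Group plc → Summit Mining NL (R1): 100% × 76% × 39% = 29.64% of Wildmere Partners LP.
Chain via Harbor Industries Corp. → Silverbay Energy Co. (R1): 60% × 65% × 31% = 12.09% of Wildmere Partners LP.
Aggregating (R3): 29.64% + 12.09% = 41.73%.
41.73% exceeds the 10% threshold by 31.73 percentage points.

31.73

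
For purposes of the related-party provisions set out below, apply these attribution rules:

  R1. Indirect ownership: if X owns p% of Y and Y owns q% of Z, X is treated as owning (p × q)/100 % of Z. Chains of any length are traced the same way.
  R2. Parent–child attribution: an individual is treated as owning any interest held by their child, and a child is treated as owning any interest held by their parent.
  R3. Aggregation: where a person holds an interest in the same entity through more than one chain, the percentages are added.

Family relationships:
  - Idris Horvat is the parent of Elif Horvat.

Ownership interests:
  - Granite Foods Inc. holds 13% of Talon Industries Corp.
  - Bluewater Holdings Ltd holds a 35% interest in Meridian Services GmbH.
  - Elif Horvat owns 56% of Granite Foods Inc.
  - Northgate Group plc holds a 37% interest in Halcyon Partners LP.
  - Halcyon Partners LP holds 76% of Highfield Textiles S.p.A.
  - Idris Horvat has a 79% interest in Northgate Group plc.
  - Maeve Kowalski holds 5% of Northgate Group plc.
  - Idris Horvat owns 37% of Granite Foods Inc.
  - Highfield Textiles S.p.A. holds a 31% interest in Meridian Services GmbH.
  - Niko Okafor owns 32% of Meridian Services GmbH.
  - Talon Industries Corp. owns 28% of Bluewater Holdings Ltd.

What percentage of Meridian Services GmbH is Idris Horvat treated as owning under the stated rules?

By parent–child attribution (R2), Idris Horvat is treated as also owning Elif Horvat's interest in Granite Foods Inc, giving 37% + 56% = 93%.
Chain via Northgate Group plc → Halcyon Partners LP → Highfield Textiles S.p.A. (R1): 79% × 37% × 76% × 31% = 6.886588% of Meridian Services GmbH.
Chain via Granite Foods Inc. → Talon Industries Corp. → Bluewater Holdings Ltd (R1): 93% × 13% × 28% × 35% = 1.18482% of Meridian Services GmbH.
Aggregating (R3): 6.886588% + 1.18482% = 8.071408%.

8.071408%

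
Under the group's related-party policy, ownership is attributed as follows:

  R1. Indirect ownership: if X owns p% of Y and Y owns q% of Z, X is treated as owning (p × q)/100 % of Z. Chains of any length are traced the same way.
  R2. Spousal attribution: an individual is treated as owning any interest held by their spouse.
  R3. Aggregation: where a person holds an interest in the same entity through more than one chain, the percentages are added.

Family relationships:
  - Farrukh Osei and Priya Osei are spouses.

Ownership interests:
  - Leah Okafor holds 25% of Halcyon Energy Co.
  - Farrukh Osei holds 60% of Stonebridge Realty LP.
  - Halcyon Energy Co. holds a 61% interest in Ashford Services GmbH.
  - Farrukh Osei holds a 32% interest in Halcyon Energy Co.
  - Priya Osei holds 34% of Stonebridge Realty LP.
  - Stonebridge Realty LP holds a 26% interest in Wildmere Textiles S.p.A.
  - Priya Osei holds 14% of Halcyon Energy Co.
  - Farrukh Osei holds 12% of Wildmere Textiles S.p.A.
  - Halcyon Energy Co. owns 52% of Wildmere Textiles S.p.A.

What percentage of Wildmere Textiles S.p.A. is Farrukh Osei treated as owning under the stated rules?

By spousal attribution (R2), Farrukh Osei is treated as also owning Priya Osei's interest in Stonebridge Realty LP, giving 60% + 34% = 94%.
By spousal attribution (R2), Farrukh Osei is treated as also owning Priya Osei's interest in Halcyon Energy Co, giving 32% + 14% = 46%.
Chain via Stonebridge Realty LP (R1): 94% × 26% = 24.44% of Wildmere Textiles S.p.A.
Chain via Halcyon Energy Co. (R1): 46% × 52% = 23.92% of Wildmere Textiles S.p.A.
Direct interest in Wildmere Textiles S.p.A: 12%.
Aggregating (R3): 24.44% + 23.92% + 12% = 60.36%.

60.36%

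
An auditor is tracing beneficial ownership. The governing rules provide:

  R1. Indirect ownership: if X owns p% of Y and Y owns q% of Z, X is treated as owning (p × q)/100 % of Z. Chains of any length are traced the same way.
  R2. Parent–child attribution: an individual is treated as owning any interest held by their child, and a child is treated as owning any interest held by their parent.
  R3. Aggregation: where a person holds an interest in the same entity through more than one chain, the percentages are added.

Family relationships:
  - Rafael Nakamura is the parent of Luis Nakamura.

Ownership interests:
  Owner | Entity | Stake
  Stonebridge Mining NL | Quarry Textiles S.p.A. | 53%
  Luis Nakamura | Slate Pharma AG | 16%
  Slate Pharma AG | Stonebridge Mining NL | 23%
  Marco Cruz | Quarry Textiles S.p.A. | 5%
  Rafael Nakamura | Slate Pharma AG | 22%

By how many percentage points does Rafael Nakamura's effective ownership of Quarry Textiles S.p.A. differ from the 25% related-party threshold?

20.3678

By parent–child attribution (R2), Rafael Nakamura is treated as also owning Luis Nakamura's interest in Slate Pharma AG, giving 22% + 16% = 38%.
Chain via Slate Pharma AG → Stonebridge Mining NL (R1): 38% × 23% × 53% = 4.6322% of Quarry Textiles S.p.A.
4.6322% falls short of the 25% threshold by 20.3678 percentage points.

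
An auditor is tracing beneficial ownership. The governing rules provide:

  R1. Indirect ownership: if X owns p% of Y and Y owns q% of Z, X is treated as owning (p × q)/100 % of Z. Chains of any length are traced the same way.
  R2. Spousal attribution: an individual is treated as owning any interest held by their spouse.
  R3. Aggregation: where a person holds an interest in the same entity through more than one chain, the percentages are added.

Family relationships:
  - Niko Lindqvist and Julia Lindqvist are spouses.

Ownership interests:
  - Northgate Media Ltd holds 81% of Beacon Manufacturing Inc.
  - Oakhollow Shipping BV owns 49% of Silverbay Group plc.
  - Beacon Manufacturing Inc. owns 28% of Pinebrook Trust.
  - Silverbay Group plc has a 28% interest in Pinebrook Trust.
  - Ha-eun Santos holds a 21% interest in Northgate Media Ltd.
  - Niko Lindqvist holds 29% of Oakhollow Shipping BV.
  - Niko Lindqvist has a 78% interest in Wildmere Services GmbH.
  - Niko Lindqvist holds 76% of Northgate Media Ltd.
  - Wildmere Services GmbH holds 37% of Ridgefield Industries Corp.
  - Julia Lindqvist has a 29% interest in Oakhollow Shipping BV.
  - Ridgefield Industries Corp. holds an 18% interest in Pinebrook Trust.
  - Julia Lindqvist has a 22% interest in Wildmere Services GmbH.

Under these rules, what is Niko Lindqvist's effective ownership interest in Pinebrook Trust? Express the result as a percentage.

By spousal attribution (R2), Niko Lindqvist is treated as also owning Julia Lindqvist's interest in Oakhollow Shipping BV, giving 29% + 29% = 58%.
By spousal attribution (R2), Niko Lindqvist is treated as also owning Julia Lindqvist's interest in Wildmere Services GmbH, giving 78% + 22% = 100%.
Chain via Northgate Media Ltd → Beacon Manufacturing Inc. (R1): 76% × 81% × 28% = 17.2368% of Pinebrook Trust.
Chain via Oakhollow Shipping BV → Silverbay Group plc (R1): 58% × 49% × 28% = 7.9576% of Pinebrook Trust.
Chain via Wildmere Services GmbH → Ridgefield Industries Corp. (R1): 100% × 37% × 18% = 6.66% of Pinebrook Trust.
Aggregating (R3): 17.2368% + 7.9576% + 6.66% = 31.8544%.

31.8544%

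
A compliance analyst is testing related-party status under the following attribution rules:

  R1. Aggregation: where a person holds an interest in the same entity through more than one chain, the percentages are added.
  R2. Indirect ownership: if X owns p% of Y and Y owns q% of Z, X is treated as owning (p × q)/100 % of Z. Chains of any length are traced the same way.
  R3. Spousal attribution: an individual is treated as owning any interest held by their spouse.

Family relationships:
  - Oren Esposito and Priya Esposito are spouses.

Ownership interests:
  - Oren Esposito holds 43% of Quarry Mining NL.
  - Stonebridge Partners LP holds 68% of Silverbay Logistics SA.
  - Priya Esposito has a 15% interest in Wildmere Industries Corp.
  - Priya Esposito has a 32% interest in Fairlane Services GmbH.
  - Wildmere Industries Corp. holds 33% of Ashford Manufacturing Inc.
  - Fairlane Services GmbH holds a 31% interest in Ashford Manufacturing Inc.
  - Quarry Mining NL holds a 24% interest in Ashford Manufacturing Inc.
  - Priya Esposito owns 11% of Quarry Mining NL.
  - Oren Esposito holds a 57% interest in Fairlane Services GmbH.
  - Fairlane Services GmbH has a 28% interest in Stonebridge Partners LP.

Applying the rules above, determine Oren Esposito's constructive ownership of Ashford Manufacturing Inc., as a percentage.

By spousal attribution (R3), Oren Esposito is treated as also owning Priya Esposito's interest in Fairlane Services GmbH, giving 57% + 32% = 89%.
By spousal attribution (R3), Oren Esposito is treated as also owning Priya Esposito's interest in Quarry Mining NL, giving 43% + 11% = 54%.
By spousal attribution (R3), Oren Esposito is treated as owning Priya Esposito's 15% interest in Wildmere Industries Corp.
Chain via Fairlane Services GmbH (R2): 89% × 31% = 27.59% of Ashford Manufacturing Inc.
Chain via Quarry Mining NL (R2): 54% × 24% = 12.96% of Ashford Manufacturing Inc.
Chain via Wildmere Industries Corp. (R2): 15% × 33% = 4.95% of Ashford Manufacturing Inc.
Aggregating (R1): 27.59% + 12.96% + 4.95% = 45.5%.

45.5%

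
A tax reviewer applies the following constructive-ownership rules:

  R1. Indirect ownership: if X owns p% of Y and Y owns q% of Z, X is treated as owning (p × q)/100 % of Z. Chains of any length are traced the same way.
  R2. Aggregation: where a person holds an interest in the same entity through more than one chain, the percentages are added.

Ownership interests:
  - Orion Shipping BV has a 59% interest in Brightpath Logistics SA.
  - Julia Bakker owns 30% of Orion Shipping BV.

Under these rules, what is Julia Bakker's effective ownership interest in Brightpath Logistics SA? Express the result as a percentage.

17.7%

Chain via Orion Shipping BV (R1): 30% × 59% = 17.7% of Brightpath Logistics SA.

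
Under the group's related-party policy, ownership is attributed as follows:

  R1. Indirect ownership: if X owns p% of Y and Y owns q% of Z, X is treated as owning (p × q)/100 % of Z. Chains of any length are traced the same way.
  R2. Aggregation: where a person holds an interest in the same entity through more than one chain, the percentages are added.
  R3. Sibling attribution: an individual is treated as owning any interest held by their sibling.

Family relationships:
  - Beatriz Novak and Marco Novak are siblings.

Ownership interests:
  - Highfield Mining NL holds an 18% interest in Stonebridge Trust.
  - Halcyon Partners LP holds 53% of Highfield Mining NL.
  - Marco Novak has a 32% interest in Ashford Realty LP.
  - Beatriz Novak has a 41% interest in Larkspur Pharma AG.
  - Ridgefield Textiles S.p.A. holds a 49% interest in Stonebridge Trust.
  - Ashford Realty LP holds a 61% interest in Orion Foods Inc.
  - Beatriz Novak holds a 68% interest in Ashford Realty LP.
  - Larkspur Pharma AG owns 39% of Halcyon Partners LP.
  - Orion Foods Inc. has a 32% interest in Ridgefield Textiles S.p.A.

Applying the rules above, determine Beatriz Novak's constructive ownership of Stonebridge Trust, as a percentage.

11.090246%

By sibling attribution (R3), Beatriz Novak is treated as also owning Marco Novak's interest in Ashford Realty LP, giving 68% + 32% = 100%.
Chain via Ashford Realty LP → Orion Foods Inc. → Ridgefield Textiles S.p.A. (R1): 100% × 61% × 32% × 49% = 9.5648% of Stonebridge Trust.
Chain via Larkspur Pharma AG → Halcyon Partners LP → Highfield Mining NL (R1): 41% × 39% × 53% × 18% = 1.525446% of Stonebridge Trust.
Aggregating (R2): 9.5648% + 1.525446% = 11.090246%.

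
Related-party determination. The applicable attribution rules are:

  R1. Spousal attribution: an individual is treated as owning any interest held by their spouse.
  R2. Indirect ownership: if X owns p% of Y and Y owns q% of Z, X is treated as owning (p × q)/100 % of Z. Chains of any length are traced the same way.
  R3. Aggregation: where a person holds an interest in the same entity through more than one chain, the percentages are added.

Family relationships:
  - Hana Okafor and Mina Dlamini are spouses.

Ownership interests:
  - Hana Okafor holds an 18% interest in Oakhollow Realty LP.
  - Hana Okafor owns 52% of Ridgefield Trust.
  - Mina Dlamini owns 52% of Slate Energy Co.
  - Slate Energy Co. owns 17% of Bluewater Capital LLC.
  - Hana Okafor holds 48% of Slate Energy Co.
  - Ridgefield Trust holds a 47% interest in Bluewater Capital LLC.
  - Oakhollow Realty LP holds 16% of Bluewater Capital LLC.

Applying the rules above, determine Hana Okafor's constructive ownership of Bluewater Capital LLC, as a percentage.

By spousal attribution (R1), Hana Okafor is treated as also owning Mina Dlamini's interest in Slate Energy Co, giving 48% + 52% = 100%.
Chain via Slate Energy Co. (R2): 100% × 17% = 17% of Bluewater Capital LLC.
Chain via Ridgefield Trust (R2): 52% × 47% = 24.44% of Bluewater Capital LLC.
Chain via Oakhollow Realty LP (R2): 18% × 16% = 2.88% of Bluewater Capital LLC.
Aggregating (R3): 17% + 24.44% + 2.88% = 44.32%.

44.32%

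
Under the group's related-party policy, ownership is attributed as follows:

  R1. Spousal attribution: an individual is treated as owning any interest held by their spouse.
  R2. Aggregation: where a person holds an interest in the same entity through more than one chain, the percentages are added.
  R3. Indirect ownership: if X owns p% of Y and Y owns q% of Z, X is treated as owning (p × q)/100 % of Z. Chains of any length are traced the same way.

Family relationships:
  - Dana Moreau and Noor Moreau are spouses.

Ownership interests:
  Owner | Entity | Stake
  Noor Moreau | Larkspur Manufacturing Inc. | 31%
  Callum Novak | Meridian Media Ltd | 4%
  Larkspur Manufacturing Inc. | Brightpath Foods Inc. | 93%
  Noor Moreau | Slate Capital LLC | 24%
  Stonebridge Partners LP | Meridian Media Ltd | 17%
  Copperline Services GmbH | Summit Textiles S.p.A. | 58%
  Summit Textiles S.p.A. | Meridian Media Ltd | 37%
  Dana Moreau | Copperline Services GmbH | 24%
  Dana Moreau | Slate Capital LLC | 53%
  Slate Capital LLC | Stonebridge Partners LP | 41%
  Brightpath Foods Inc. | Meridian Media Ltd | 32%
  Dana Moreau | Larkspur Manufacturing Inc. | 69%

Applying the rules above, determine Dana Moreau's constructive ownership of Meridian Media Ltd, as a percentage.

By spousal attribution (R1), Dana Moreau is treated as also owning Noor Moreau's interest in Larkspur Manufacturing Inc, giving 69% + 31% = 100%.
By spousal attribution (R1), Dana Moreau is treated as also owning Noor Moreau's interest in Slate Capital LLC, giving 53% + 24% = 77%.
Chain via Larkspur Manufacturing Inc. → Brightpath Foods Inc. (R3): 100% × 93% × 32% = 29.76% of Meridian Media Ltd.
Chain via Slate Capital LLC → Stonebridge Partners LP (R3): 77% × 41% × 17% = 5.3669% of Meridian Media Ltd.
Chain via Copperline Services GmbH → Summit Textiles S.p.A. (R3): 24% × 58% × 37% = 5.1504% of Meridian Media Ltd.
Aggregating (R2): 29.76% + 5.3669% + 5.1504% = 40.2773%.

40.2773%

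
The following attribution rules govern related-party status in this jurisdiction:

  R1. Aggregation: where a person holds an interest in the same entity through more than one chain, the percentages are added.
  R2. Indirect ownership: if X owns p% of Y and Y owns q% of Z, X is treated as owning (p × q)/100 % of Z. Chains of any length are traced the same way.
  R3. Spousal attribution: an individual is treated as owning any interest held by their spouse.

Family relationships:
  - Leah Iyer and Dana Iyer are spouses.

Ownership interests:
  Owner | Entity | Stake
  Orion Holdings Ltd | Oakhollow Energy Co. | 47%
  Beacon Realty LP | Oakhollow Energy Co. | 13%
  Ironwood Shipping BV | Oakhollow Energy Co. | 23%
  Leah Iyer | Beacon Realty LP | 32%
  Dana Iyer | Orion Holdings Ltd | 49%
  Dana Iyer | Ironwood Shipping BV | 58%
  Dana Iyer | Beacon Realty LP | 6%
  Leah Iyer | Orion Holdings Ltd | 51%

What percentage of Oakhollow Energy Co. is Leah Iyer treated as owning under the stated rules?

65.28%

By spousal attribution (R3), Leah Iyer is treated as also owning Dana Iyer's interest in Orion Holdings Ltd, giving 51% + 49% = 100%.
By spousal attribution (R3), Leah Iyer is treated as also owning Dana Iyer's interest in Beacon Realty LP, giving 32% + 6% = 38%.
By spousal attribution (R3), Leah Iyer is treated as owning Dana Iyer's 58% interest in Ironwood Shipping BV.
Chain via Orion Holdings Ltd (R2): 100% × 47% = 47% of Oakhollow Energy Co.
Chain via Beacon Realty LP (R2): 38% × 13% = 4.94% of Oakhollow Energy Co.
Chain via Ironwood Shipping BV (R2): 58% × 23% = 13.34% of Oakhollow Energy Co.
Aggregating (R1): 47% + 4.94% + 13.34% = 65.28%.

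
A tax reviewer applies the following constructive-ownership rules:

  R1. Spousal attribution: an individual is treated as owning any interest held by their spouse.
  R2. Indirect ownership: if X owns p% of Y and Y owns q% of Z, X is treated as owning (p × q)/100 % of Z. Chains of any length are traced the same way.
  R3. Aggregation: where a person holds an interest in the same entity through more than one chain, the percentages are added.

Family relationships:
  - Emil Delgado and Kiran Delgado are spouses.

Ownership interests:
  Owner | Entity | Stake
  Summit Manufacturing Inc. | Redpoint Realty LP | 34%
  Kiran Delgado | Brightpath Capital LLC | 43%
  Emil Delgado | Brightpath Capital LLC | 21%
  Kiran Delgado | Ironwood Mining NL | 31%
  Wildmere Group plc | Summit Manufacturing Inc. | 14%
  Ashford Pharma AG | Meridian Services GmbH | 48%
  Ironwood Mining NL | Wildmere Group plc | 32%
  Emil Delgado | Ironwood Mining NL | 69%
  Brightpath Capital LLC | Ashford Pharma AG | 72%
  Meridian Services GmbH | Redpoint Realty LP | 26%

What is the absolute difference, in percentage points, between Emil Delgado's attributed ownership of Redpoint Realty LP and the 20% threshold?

12.726016

By spousal attribution (R1), Emil Delgado is treated as also owning Kiran Delgado's interest in Ironwood Mining NL, giving 69% + 31% = 100%.
By spousal attribution (R1), Emil Delgado is treated as also owning Kiran Delgado's interest in Brightpath Capital LLC, giving 21% + 43% = 64%.
Chain via Ironwood Mining NL → Wildmere Group plc → Summit Manufacturing Inc. (R2): 100% × 32% × 14% × 34% = 1.5232% of Redpoint Realty LP.
Chain via Brightpath Capital LLC → Ashford Pharma AG → Meridian Services GmbH (R2): 64% × 72% × 48% × 26% = 5.750784% of Redpoint Realty LP.
Aggregating (R3): 1.5232% + 5.750784% = 7.273984%.
7.273984% falls short of the 20% threshold by 12.726016 percentage points.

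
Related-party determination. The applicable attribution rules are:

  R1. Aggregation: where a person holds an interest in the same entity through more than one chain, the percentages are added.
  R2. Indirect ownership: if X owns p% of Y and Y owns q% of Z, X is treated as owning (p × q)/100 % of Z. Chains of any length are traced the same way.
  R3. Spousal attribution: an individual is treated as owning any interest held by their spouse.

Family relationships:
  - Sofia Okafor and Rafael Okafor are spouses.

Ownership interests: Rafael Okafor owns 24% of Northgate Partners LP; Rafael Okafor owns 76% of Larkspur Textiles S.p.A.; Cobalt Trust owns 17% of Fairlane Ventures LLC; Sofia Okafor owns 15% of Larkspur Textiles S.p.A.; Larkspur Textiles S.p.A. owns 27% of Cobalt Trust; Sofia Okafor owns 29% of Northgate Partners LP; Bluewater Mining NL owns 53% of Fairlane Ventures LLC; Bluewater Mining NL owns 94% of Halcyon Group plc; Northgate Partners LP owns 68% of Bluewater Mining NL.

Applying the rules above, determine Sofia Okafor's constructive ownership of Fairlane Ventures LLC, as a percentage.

23.2781%

By spousal attribution (R3), Sofia Okafor is treated as also owning Rafael Okafor's interest in Northgate Partners LP, giving 29% + 24% = 53%.
By spousal attribution (R3), Sofia Okafor is treated as also owning Rafael Okafor's interest in Larkspur Textiles S.p.A, giving 15% + 76% = 91%.
Chain via Northgate Partners LP → Bluewater Mining NL (R2): 53% × 68% × 53% = 19.1012% of Fairlane Ventures LLC.
Chain via Larkspur Textiles S.p.A. → Cobalt Trust (R2): 91% × 27% × 17% = 4.1769% of Fairlane Ventures LLC.
Aggregating (R1): 19.1012% + 4.1769% = 23.2781%.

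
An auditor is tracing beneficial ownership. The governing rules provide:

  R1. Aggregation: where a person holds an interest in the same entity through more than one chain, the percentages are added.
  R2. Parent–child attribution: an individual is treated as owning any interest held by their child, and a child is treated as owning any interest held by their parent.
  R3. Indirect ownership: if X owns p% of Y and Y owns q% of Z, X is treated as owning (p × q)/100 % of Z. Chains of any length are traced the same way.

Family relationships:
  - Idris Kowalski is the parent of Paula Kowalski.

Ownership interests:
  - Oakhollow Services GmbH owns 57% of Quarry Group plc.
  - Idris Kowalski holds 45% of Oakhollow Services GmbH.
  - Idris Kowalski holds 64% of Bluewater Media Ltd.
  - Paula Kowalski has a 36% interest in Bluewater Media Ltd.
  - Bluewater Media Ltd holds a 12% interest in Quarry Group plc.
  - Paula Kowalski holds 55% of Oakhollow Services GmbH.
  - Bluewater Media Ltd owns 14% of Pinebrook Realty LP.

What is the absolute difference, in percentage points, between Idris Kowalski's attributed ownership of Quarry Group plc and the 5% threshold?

64

By parent–child attribution (R2), Idris Kowalski is treated as also owning Paula Kowalski's interest in Bluewater Media Ltd, giving 64% + 36% = 100%.
By parent–child attribution (R2), Idris Kowalski is treated as also owning Paula Kowalski's interest in Oakhollow Services GmbH, giving 45% + 55% = 100%.
Chain via Bluewater Media Ltd (R3): 100% × 12% = 12% of Quarry Group plc.
Chain via Oakhollow Services GmbH (R3): 100% × 57% = 57% of Quarry Group plc.
Aggregating (R1): 12% + 57% = 69%.
69% exceeds the 5% threshold by 64 percentage points.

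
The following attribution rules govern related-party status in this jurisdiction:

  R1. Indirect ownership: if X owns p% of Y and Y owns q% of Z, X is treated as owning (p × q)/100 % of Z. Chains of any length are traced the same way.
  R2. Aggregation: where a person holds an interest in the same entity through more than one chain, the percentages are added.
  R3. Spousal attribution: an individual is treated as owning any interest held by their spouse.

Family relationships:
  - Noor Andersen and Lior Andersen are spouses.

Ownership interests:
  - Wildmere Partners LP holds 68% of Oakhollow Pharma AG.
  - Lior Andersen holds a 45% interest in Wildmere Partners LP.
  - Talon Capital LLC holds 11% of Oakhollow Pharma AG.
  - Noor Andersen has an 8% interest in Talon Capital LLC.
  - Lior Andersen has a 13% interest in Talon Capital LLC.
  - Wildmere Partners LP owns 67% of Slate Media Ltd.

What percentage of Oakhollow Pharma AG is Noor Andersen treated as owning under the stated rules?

32.91%

By spousal attribution (R3), Noor Andersen is treated as also owning Lior Andersen's interest in Talon Capital LLC, giving 8% + 13% = 21%.
By spousal attribution (R3), Noor Andersen is treated as owning Lior Andersen's 45% interest in Wildmere Partners LP.
Chain via Talon Capital LLC (R1): 21% × 11% = 2.31% of Oakhollow Pharma AG.
Chain via Wildmere Partners LP (R1): 45% × 68% = 30.6% of Oakhollow Pharma AG.
Aggregating (R2): 2.31% + 30.6% = 32.91%.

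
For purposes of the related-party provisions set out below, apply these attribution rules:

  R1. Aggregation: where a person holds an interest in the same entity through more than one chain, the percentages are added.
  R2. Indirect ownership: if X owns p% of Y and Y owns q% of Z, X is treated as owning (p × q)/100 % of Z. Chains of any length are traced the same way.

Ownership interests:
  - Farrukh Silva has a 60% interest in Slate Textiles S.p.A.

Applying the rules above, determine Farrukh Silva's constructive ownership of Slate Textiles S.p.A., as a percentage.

Direct interest in Slate Textiles S.p.A: 60%.

60%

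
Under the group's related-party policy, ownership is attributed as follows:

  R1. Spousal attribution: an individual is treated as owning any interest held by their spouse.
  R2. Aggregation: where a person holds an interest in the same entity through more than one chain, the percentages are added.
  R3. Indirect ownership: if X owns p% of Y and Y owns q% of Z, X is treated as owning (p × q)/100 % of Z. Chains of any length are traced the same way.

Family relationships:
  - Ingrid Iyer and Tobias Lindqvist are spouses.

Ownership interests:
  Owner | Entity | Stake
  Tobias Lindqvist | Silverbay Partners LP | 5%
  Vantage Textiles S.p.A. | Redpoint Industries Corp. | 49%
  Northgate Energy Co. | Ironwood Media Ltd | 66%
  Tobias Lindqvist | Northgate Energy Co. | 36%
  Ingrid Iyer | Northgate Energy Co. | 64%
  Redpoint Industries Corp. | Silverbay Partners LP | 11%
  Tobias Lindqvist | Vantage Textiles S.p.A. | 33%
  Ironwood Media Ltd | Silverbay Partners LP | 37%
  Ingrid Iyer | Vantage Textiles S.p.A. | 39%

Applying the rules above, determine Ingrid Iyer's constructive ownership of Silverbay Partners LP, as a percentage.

By spousal attribution (R1), Ingrid Iyer is treated as also owning Tobias Lindqvist's interest in Northgate Energy Co, giving 64% + 36% = 100%.
By spousal attribution (R1), Ingrid Iyer is treated as also owning Tobias Lindqvist's interest in Vantage Textiles S.p.A, giving 39% + 33% = 72%.
By spousal attribution (R1), Ingrid Iyer is treated as owning Tobias Lindqvist's 5% interest in Silverbay Partners LP.
Chain via Northgate Energy Co. → Ironwood Media Ltd (R3): 100% × 66% × 37% = 24.42% of Silverbay Partners LP.
Chain via Vantage Textiles S.p.A. → Redpoint Industries Corp. (R3): 72% × 49% × 11% = 3.8808% of Silverbay Partners LP.
Direct interest in Silverbay Partners LP: 5%.
Aggregating (R2): 24.42% + 3.8808% + 5% = 33.3008%.

33.3008%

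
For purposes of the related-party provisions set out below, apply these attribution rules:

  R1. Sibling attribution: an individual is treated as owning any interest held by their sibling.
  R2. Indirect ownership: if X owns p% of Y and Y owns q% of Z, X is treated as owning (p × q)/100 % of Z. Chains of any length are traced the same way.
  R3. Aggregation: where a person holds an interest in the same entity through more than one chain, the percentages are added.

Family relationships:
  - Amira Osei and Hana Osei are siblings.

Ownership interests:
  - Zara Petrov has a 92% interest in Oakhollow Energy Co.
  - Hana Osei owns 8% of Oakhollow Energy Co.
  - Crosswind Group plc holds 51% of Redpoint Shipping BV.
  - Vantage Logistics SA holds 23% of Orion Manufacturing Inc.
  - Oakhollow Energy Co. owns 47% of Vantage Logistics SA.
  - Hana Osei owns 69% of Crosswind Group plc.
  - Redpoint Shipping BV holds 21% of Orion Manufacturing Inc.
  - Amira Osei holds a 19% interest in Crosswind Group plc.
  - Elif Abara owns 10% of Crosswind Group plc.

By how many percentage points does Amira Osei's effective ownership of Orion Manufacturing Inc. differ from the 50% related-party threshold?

39.7104

By sibling attribution (R1), Amira Osei is treated as also owning Hana Osei's interest in Crosswind Group plc, giving 19% + 69% = 88%.
By sibling attribution (R1), Amira Osei is treated as owning Hana Osei's 8% interest in Oakhollow Energy Co.
Chain via Crosswind Group plc → Redpoint Shipping BV (R2): 88% × 51% × 21% = 9.4248% of Orion Manufacturing Inc.
Chain via Oakhollow Energy Co. → Vantage Logistics SA (R2): 8% × 47% × 23% = 0.8648% of Orion Manufacturing Inc.
Aggregating (R3): 9.4248% + 0.8648% = 10.2896%.
10.2896% falls short of the 50% threshold by 39.7104 percentage points.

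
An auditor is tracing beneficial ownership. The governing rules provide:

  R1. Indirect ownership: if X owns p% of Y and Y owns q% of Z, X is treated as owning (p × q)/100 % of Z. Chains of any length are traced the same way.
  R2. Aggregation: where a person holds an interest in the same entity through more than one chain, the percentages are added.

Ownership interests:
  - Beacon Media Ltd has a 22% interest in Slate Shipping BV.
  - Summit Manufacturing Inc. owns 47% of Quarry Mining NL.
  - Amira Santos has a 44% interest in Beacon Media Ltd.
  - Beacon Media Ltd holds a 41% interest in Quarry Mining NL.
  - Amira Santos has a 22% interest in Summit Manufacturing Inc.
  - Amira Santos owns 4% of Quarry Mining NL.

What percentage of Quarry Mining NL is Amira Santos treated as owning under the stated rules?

32.38%

Chain via Beacon Media Ltd (R1): 44% × 41% = 18.04% of Quarry Mining NL.
Chain via Summit Manufacturing Inc. (R1): 22% × 47% = 10.34% of Quarry Mining NL.
Direct interest in Quarry Mining NL: 4%.
Aggregating (R2): 18.04% + 10.34% + 4% = 32.38%.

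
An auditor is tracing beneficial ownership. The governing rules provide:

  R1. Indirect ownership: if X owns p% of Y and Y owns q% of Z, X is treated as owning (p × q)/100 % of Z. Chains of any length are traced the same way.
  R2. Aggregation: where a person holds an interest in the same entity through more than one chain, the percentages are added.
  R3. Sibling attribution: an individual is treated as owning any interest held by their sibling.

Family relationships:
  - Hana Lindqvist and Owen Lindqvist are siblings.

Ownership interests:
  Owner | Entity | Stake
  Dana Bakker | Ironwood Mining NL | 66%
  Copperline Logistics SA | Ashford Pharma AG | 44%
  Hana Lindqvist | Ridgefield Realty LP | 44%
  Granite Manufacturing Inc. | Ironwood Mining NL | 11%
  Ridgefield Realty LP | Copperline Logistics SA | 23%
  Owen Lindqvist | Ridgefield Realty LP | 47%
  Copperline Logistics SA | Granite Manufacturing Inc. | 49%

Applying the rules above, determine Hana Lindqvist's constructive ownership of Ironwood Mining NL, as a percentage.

By sibling attribution (R3), Hana Lindqvist is treated as also owning Owen Lindqvist's interest in Ridgefield Realty LP, giving 44% + 47% = 91%.
Chain via Ridgefield Realty LP → Copperline Logistics SA → Granite Manufacturing Inc. (R1): 91% × 23% × 49% × 11% = 1.128127% of Ironwood Mining NL.

1.128127%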